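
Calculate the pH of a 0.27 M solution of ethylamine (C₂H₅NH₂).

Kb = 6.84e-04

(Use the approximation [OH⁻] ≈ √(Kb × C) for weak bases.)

[OH⁻] = √(Kb × C) = √(6.84e-04 × 0.27) = 1.3590e-02. pOH = 1.87, pH = 14 - pOH

pH = 12.13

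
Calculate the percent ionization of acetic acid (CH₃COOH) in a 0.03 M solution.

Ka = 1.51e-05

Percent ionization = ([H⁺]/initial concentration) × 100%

Using Ka equilibrium: x² + Ka×x - Ka×C = 0. Solving: [H⁺] = 6.6555e-04. Percent = (6.6555e-04/0.03) × 100

Percent ionization = 2.22%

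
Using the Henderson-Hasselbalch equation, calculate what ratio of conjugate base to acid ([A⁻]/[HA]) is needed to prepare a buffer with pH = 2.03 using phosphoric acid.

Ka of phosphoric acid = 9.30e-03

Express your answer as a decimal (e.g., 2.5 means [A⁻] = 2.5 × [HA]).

pKa = -log(9.30e-03) = 2.0315. pH = pKa + log([A⁻]/[HA]), so log([A⁻]/[HA]) = pH − pKa = 2.03 − 2.0315 = -0.0015. [A⁻]/[HA] = 10^(-0.0015) = 0.997

[A⁻]/[HA] = 0.997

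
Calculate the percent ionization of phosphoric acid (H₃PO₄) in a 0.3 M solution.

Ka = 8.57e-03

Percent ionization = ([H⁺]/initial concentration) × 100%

Using Ka equilibrium: x² + Ka×x - Ka×C = 0. Solving: [H⁺] = 4.6601e-02. Percent = (4.6601e-02/0.3) × 100

Percent ionization = 15.5%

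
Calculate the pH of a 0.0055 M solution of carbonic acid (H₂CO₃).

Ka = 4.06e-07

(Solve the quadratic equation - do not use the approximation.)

x² + Ka×x - Ka×C = 0. Using quadratic formula: [H⁺] = 4.7052e-05

pH = 4.33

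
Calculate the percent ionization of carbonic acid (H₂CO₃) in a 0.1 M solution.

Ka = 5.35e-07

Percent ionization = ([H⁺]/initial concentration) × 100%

Using Ka equilibrium: x² + Ka×x - Ka×C = 0. Solving: [H⁺] = 2.3103e-04. Percent = (2.3103e-04/0.1) × 100

Percent ionization = 0.231%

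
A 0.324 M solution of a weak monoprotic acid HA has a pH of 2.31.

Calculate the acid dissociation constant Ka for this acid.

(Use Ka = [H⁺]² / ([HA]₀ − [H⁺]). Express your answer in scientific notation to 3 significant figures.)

[H⁺] = 10^(−pH) = 10^(−2.31) = 4.898e-03 M. For HA ⇌ H⁺ + A⁻, Ka = [H⁺][A⁻]/[HA] = [H⁺]² / ([HA]₀ − [H⁺]) = (4.898e-03)² / (0.324 − 4.898e-03) = 7.52e-05.

K_a = 7.52e-05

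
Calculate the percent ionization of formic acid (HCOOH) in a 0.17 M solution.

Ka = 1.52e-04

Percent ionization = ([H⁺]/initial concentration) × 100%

Using Ka equilibrium: x² + Ka×x - Ka×C = 0. Solving: [H⁺] = 5.0079e-03. Percent = (5.0079e-03/0.17) × 100

Percent ionization = 2.95%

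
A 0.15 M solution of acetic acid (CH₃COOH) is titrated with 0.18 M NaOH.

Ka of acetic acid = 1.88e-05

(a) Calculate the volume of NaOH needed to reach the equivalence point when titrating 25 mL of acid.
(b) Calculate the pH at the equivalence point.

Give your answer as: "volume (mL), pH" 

moles acid = 0.15 × 25/1000 = 0.00375 mol; V_base = moles/0.18 × 1000 = 20.8 mL. At equivalence only the conjugate base is present: [A⁻] = 0.00375/0.046 = 8.1818e-02 M. Kb = Kw/Ka = 5.32e-10; [OH⁻] = √(Kb × [A⁻]) = 6.5970e-06; pOH = 5.18; pH = 14 - pOH = 8.82.

V = 20.8 mL, pH = 8.82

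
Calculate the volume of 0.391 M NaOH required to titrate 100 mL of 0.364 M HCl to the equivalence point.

At equivalence: moles acid = moles base. moles HCl = 0.364 × 100/1000 = 0.0364 mol. V_base = moles / 0.391 × 1000 = 93.1 mL.

V_{base} = 93.1 mL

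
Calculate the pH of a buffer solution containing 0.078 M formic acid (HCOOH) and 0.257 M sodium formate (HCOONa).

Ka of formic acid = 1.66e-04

pKa = -log(1.66e-04) = 3.78. pH = pKa + log([A⁻]/[HA]) = 3.78 + log(0.257/0.078)

pH = 4.30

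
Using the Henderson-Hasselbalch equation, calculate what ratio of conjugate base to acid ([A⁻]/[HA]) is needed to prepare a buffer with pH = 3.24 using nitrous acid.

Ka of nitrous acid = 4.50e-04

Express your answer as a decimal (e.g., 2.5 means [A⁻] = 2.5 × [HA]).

pKa = -log(4.50e-04) = 3.3468. pH = pKa + log([A⁻]/[HA]), so log([A⁻]/[HA]) = pH − pKa = 3.24 − 3.3468 = -0.1068. [A⁻]/[HA] = 10^(-0.1068) = 0.782

[A⁻]/[HA] = 0.782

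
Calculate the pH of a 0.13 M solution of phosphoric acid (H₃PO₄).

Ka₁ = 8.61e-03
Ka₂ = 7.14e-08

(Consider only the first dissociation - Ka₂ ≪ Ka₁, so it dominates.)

First dissociation dominates. From Ka₁ = [H⁺][HA⁻]/[H₂A], x² + Ka₁·x − Ka₁·C = 0 with C = 0.13 M and Ka₁ = 8.61e-03. Solving: [H⁺] = (−Ka₁ + √(Ka₁² + 4·Ka₁·C)) / 2 = 2.9427e-02 M. pH = -log(2.9427e-02) = 1.53.

pH = 1.53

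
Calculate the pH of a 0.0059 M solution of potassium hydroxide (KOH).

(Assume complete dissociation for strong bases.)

[OH⁻] = 0.0059 M for strong base. pOH = -log[OH⁻] = 2.23, pH = 14 - pOH

pH = 11.77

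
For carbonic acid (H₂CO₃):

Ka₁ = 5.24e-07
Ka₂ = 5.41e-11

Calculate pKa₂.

pKa₂ = -log(Ka₂) = -log(5.41e-11) = 10.27.

pK_{a2} = 10.27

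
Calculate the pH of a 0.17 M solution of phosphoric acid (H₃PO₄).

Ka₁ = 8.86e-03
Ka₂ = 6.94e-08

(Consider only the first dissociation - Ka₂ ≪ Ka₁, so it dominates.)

First dissociation dominates. From Ka₁ = [H⁺][HA⁻]/[H₂A], x² + Ka₁·x − Ka₁·C = 0 with C = 0.17 M and Ka₁ = 8.86e-03. Solving: [H⁺] = (−Ka₁ + √(Ka₁² + 4·Ka₁·C)) / 2 = 3.4632e-02 M. pH = -log(3.4632e-02) = 1.46.

pH = 1.46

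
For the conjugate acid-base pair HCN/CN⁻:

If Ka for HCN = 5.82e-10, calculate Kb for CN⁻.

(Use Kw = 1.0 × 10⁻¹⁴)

For a conjugate pair Ka × Kb = Kw, so Kb = Kw/Ka = 1.0 × 10⁻¹⁴ / 5.82e-10 = 1.72e-05.

K_b = 1.72e-05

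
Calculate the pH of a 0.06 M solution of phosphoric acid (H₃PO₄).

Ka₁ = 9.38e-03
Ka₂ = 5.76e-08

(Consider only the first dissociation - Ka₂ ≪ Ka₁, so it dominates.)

First dissociation dominates. From Ka₁ = [H⁺][HA⁻]/[H₂A], x² + Ka₁·x − Ka₁·C = 0 with C = 0.06 M and Ka₁ = 9.38e-03. Solving: [H⁺] = (−Ka₁ + √(Ka₁² + 4·Ka₁·C)) / 2 = 1.9493e-02 M. pH = -log(1.9493e-02) = 1.71.

pH = 1.71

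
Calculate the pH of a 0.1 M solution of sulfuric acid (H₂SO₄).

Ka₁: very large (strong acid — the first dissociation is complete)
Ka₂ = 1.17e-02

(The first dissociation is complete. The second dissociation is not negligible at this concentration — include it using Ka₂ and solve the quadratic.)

First dissociation is complete: [H⁺]₀ = [HSO₄⁻]₀ = C = 0.1 M. Second dissociation HSO₄⁻ ⇌ H⁺ + SO₄²⁻: let x = [SO₄²⁻]. Ka₂ = (C + x)·x / (C − x) = 1.17e-02 → x² + (C + Ka₂)·x − Ka₂·C = 0 → x² + 0.11170·x − 1.170e-03 = 0. x = (−0.11170 + √(0.11170² + 4 × 1.170e-03)) / 2 = 9.6422e-03 M. [H⁺] = C + x = 0.1 + 9.6422e-03 = 1.0964e-01 M. pH = -log(1.0964e-01) = 0.96.

pH = 0.96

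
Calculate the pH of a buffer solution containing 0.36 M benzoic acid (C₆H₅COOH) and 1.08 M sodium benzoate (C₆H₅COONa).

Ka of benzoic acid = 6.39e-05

pKa = -log(6.39e-05) = 4.19. pH = pKa + log([A⁻]/[HA]) = 4.19 + log(1.08/0.36)

pH = 4.67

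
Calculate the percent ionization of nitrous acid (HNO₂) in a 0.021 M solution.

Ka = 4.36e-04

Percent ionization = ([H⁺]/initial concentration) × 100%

Using Ka equilibrium: x² + Ka×x - Ka×C = 0. Solving: [H⁺] = 2.8157e-03. Percent = (2.8157e-03/0.021) × 100

Percent ionization = 13.4%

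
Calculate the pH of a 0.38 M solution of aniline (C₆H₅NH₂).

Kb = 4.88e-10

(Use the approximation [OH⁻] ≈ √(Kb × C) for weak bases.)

[OH⁻] = √(Kb × C) = √(4.88e-10 × 0.38) = 1.3618e-05. pOH = 4.87, pH = 14 - pOH

pH = 9.13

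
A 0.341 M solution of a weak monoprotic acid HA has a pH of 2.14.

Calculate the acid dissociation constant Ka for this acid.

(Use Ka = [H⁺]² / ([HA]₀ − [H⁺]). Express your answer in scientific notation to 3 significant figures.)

[H⁺] = 10^(−pH) = 10^(−2.14) = 7.244e-03 M. For HA ⇌ H⁺ + A⁻, Ka = [H⁺][A⁻]/[HA] = [H⁺]² / ([HA]₀ − [H⁺]) = (7.244e-03)² / (0.341 − 7.244e-03) = 1.57e-04.

K_a = 1.57e-04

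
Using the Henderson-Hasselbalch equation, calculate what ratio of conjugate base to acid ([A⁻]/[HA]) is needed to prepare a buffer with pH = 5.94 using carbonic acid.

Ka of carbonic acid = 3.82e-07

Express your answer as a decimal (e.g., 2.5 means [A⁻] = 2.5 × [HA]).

pKa = -log(3.82e-07) = 6.4179. pH = pKa + log([A⁻]/[HA]), so log([A⁻]/[HA]) = pH − pKa = 5.94 − 6.4179 = -0.4779. [A⁻]/[HA] = 10^(-0.4779) = 0.333

[A⁻]/[HA] = 0.333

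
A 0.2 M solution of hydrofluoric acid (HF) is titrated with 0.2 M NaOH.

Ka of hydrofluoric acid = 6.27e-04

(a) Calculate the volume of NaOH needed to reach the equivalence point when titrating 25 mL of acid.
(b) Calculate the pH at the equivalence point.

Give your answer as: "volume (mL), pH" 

moles acid = 0.2 × 25/1000 = 0.005 mol; V_base = moles/0.2 × 1000 = 25.0 mL. At equivalence only the conjugate base is present: [A⁻] = 0.005/0.050 = 1.0000e-01 M. Kb = Kw/Ka = 1.59e-11; [OH⁻] = √(Kb × [A⁻]) = 1.2629e-06; pOH = 5.90; pH = 14 - pOH = 8.10.

V = 25.0 mL, pH = 8.10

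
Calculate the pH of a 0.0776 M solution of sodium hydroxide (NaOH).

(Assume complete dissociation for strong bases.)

[OH⁻] = 0.0776 M for strong base. pOH = -log[OH⁻] = 1.11, pH = 14 - pOH

pH = 12.89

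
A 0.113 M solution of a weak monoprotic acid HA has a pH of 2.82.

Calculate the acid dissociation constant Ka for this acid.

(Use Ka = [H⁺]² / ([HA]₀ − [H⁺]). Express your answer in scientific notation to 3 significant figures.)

[H⁺] = 10^(−pH) = 10^(−2.82) = 1.514e-03 M. For HA ⇌ H⁺ + A⁻, Ka = [H⁺][A⁻]/[HA] = [H⁺]² / ([HA]₀ − [H⁺]) = (1.514e-03)² / (0.113 − 1.514e-03) = 2.05e-05.

K_a = 2.05e-05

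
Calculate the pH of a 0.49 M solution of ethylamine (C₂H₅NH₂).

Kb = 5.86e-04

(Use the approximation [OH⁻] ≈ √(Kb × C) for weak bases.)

[OH⁻] = √(Kb × C) = √(5.86e-04 × 0.49) = 1.6945e-02. pOH = 1.77, pH = 14 - pOH

pH = 12.23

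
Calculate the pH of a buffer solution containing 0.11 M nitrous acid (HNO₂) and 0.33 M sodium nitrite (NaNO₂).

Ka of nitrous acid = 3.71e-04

pKa = -log(3.71e-04) = 3.43. pH = pKa + log([A⁻]/[HA]) = 3.43 + log(0.33/0.11)

pH = 3.91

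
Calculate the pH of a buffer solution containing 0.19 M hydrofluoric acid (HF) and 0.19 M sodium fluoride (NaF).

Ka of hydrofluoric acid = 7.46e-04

pKa = -log(7.46e-04) = 3.13. pH = pKa + log([A⁻]/[HA]) = 3.13 + log(0.19/0.19)

pH = 3.13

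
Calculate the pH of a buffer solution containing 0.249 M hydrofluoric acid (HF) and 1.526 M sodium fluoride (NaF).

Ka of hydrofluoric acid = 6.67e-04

pKa = -log(6.67e-04) = 3.18. pH = pKa + log([A⁻]/[HA]) = 3.18 + log(1.526/0.249)

pH = 3.96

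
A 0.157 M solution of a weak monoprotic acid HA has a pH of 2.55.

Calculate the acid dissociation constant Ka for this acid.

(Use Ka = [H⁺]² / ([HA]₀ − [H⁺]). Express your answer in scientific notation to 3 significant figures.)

[H⁺] = 10^(−pH) = 10^(−2.55) = 2.818e-03 M. For HA ⇌ H⁺ + A⁻, Ka = [H⁺][A⁻]/[HA] = [H⁺]² / ([HA]₀ − [H⁺]) = (2.818e-03)² / (0.157 − 2.818e-03) = 5.15e-05.

K_a = 5.15e-05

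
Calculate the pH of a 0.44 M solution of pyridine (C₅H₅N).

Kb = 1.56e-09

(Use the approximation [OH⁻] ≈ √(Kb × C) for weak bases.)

[OH⁻] = √(Kb × C) = √(1.56e-09 × 0.44) = 2.6199e-05. pOH = 4.58, pH = 14 - pOH

pH = 9.42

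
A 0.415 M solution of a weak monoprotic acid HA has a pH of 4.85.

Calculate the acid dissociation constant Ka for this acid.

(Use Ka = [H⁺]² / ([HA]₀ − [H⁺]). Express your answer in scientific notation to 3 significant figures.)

[H⁺] = 10^(−pH) = 10^(−4.85) = 1.413e-05 M. For HA ⇌ H⁺ + A⁻, Ka = [H⁺][A⁻]/[HA] = [H⁺]² / ([HA]₀ − [H⁺]) = (1.413e-05)² / (0.415 − 1.413e-05) = 4.81e-10.

K_a = 4.81e-10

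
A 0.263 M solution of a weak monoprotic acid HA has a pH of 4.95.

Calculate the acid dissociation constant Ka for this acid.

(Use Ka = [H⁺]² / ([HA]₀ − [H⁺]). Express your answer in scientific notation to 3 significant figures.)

[H⁺] = 10^(−pH) = 10^(−4.95) = 1.122e-05 M. For HA ⇌ H⁺ + A⁻, Ka = [H⁺][A⁻]/[HA] = [H⁺]² / ([HA]₀ − [H⁺]) = (1.122e-05)² / (0.263 − 1.122e-05) = 4.79e-10.

K_a = 4.79e-10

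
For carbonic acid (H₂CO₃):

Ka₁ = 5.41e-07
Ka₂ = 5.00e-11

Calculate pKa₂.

pKa₂ = -log(Ka₂) = -log(5.00e-11) = 10.30.

pK_{a2} = 10.30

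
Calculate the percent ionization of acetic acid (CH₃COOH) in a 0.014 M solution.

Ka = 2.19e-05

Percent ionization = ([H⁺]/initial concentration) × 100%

Using Ka equilibrium: x² + Ka×x - Ka×C = 0. Solving: [H⁺] = 5.4287e-04. Percent = (5.4287e-04/0.014) × 100

Percent ionization = 3.88%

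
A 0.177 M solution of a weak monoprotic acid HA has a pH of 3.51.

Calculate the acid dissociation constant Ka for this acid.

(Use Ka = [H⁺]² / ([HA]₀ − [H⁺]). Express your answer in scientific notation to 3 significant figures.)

[H⁺] = 10^(−pH) = 10^(−3.51) = 3.090e-04 M. For HA ⇌ H⁺ + A⁻, Ka = [H⁺][A⁻]/[HA] = [H⁺]² / ([HA]₀ − [H⁺]) = (3.090e-04)² / (0.177 − 3.090e-04) = 5.40e-07.

K_a = 5.40e-07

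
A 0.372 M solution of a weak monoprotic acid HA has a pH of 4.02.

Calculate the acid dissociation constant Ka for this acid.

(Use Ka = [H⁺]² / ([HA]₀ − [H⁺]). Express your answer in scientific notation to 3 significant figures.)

[H⁺] = 10^(−pH) = 10^(−4.02) = 9.550e-05 M. For HA ⇌ H⁺ + A⁻, Ka = [H⁺][A⁻]/[HA] = [H⁺]² / ([HA]₀ − [H⁺]) = (9.550e-05)² / (0.372 − 9.550e-05) = 2.45e-08.

K_a = 2.45e-08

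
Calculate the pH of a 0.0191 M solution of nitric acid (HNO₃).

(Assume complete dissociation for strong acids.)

[H⁺] = 0.0191 M for strong acid. pH = -log[H⁺] = -log(0.0191)

pH = 1.72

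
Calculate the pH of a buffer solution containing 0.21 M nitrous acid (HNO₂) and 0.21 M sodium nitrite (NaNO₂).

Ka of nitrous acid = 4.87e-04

pKa = -log(4.87e-04) = 3.31. pH = pKa + log([A⁻]/[HA]) = 3.31 + log(0.21/0.21)

pH = 3.31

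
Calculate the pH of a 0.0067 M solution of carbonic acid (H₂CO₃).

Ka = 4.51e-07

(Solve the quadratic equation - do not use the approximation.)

x² + Ka×x - Ka×C = 0. Using quadratic formula: [H⁺] = 5.4745e-05

pH = 4.26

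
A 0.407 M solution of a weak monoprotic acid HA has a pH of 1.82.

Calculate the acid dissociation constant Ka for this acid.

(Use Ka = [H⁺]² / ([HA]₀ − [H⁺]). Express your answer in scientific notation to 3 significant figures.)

[H⁺] = 10^(−pH) = 10^(−1.82) = 1.514e-02 M. For HA ⇌ H⁺ + A⁻, Ka = [H⁺][A⁻]/[HA] = [H⁺]² / ([HA]₀ − [H⁺]) = (1.514e-02)² / (0.407 − 1.514e-02) = 5.85e-04.

K_a = 5.85e-04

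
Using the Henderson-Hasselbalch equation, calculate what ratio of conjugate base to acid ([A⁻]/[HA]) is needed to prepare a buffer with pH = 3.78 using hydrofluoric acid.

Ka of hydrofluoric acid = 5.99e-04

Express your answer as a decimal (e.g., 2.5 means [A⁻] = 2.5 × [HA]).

pKa = -log(5.99e-04) = 3.2226. pH = pKa + log([A⁻]/[HA]), so log([A⁻]/[HA]) = pH − pKa = 3.78 − 3.2226 = 0.5574. [A⁻]/[HA] = 10^(0.5574) = 3.61

[A⁻]/[HA] = 3.61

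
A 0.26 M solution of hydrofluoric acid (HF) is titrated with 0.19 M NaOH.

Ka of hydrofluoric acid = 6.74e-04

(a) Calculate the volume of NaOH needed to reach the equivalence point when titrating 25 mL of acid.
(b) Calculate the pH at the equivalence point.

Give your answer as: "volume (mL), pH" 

moles acid = 0.26 × 25/1000 = 0.0065 mol; V_base = moles/0.19 × 1000 = 34.2 mL. At equivalence only the conjugate base is present: [A⁻] = 0.0065/0.059 = 1.0978e-01 M. Kb = Kw/Ka = 1.48e-11; [OH⁻] = √(Kb × [A⁻]) = 1.2762e-06; pOH = 5.89; pH = 14 - pOH = 8.11.

V = 34.2 mL, pH = 8.11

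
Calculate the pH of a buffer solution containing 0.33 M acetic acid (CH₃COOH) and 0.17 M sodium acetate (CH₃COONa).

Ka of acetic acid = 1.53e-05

pKa = -log(1.53e-05) = 4.82. pH = pKa + log([A⁻]/[HA]) = 4.82 + log(0.17/0.33)

pH = 4.53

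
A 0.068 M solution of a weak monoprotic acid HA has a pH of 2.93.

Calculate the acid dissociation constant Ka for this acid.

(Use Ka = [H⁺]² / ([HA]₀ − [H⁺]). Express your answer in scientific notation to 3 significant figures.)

[H⁺] = 10^(−pH) = 10^(−2.93) = 1.175e-03 M. For HA ⇌ H⁺ + A⁻, Ka = [H⁺][A⁻]/[HA] = [H⁺]² / ([HA]₀ − [H⁺]) = (1.175e-03)² / (0.068 − 1.175e-03) = 2.07e-05.

K_a = 2.07e-05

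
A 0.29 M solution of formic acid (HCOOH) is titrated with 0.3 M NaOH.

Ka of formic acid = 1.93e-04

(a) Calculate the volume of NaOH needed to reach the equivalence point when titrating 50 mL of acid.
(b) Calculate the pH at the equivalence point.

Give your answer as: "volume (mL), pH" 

moles acid = 0.29 × 50/1000 = 0.0145 mol; V_base = moles/0.3 × 1000 = 48.3 mL. At equivalence only the conjugate base is present: [A⁻] = 0.0145/0.098 = 1.4746e-01 M. Kb = Kw/Ka = 5.18e-11; [OH⁻] = √(Kb × [A⁻]) = 2.7641e-06; pOH = 5.56; pH = 14 - pOH = 8.44.

V = 48.3 mL, pH = 8.44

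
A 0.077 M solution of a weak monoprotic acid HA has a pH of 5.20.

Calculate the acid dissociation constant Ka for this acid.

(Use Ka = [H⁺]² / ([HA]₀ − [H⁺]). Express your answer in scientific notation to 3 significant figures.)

[H⁺] = 10^(−pH) = 10^(−5.20) = 6.310e-06 M. For HA ⇌ H⁺ + A⁻, Ka = [H⁺][A⁻]/[HA] = [H⁺]² / ([HA]₀ − [H⁺]) = (6.310e-06)² / (0.077 − 6.310e-06) = 5.17e-10.

K_a = 5.17e-10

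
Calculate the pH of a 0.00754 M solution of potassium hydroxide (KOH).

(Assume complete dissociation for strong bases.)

[OH⁻] = 0.00754 M for strong base. pOH = -log[OH⁻] = 2.12, pH = 14 - pOH

pH = 11.88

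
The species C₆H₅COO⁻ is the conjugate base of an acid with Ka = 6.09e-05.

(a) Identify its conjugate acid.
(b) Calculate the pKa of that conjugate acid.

(a) The conjugate acid is formed by adding one H⁺ to C₆H₅COO⁻, giving C₆H₅COOH. (b) pKa = -log(Ka) = -log(6.09e-05) = 4.22.

Conjugate acid: C₆H₅COOH; pK_a = 4.22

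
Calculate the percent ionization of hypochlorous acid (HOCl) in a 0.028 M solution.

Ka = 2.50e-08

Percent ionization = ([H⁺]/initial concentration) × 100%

Using Ka equilibrium: x² + Ka×x - Ka×C = 0. Solving: [H⁺] = 2.6445e-05. Percent = (2.6445e-05/0.028) × 100

Percent ionization = 0.0944%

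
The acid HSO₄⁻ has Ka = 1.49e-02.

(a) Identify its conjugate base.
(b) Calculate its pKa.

(a) The conjugate base is formed by removing one H⁺ from HSO₄⁻, giving SO₄²⁻. (b) pKa = -log(Ka) = -log(1.49e-02) = 1.83.

Conjugate base: SO₄²⁻; pK_a = 1.83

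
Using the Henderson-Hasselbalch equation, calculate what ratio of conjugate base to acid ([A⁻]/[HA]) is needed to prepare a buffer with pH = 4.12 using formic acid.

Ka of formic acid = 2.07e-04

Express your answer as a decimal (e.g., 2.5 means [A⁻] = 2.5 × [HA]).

pKa = -log(2.07e-04) = 3.6840. pH = pKa + log([A⁻]/[HA]), so log([A⁻]/[HA]) = pH − pKa = 4.12 − 3.6840 = 0.4360. [A⁻]/[HA] = 10^(0.4360) = 2.73

[A⁻]/[HA] = 2.73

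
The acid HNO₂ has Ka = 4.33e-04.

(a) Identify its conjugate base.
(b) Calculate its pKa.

(a) The conjugate base is formed by removing one H⁺ from HNO₂, giving NO₂⁻. (b) pKa = -log(Ka) = -log(4.33e-04) = 3.36.

Conjugate base: NO₂⁻; pK_a = 3.36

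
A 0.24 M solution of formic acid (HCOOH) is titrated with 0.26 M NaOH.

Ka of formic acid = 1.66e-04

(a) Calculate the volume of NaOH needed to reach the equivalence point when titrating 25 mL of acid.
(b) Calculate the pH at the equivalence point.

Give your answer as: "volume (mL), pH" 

moles acid = 0.24 × 25/1000 = 0.006 mol; V_base = moles/0.26 × 1000 = 23.1 mL. At equivalence only the conjugate base is present: [A⁻] = 0.006/0.048 = 1.2480e-01 M. Kb = Kw/Ka = 6.02e-11; [OH⁻] = √(Kb × [A⁻]) = 2.7419e-06; pOH = 5.56; pH = 14 - pOH = 8.44.

V = 23.1 mL, pH = 8.44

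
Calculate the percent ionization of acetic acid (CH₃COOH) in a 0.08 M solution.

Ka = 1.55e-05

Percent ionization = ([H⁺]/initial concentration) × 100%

Using Ka equilibrium: x² + Ka×x - Ka×C = 0. Solving: [H⁺] = 1.1058e-03. Percent = (1.1058e-03/0.08) × 100

Percent ionization = 1.38%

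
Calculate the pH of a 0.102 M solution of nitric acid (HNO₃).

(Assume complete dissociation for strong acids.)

[H⁺] = 0.102 M for strong acid. pH = -log[H⁺] = -log(0.102)

pH = 0.99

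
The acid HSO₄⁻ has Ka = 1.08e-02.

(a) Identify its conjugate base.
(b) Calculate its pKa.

(a) The conjugate base is formed by removing one H⁺ from HSO₄⁻, giving SO₄²⁻. (b) pKa = -log(Ka) = -log(1.08e-02) = 1.97.

Conjugate base: SO₄²⁻; pK_a = 1.97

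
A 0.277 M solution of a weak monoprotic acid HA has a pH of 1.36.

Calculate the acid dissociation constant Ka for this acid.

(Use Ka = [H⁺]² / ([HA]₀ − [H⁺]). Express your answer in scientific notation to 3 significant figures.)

[H⁺] = 10^(−pH) = 10^(−1.36) = 4.365e-02 M. For HA ⇌ H⁺ + A⁻, Ka = [H⁺][A⁻]/[HA] = [H⁺]² / ([HA]₀ − [H⁺]) = (4.365e-02)² / (0.277 − 4.365e-02) = 8.17e-03.

K_a = 8.17e-03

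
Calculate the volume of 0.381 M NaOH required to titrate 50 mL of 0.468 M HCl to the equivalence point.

At equivalence: moles acid = moles base. moles HCl = 0.468 × 50/1000 = 0.0234 mol. V_base = moles / 0.381 × 1000 = 61.4 mL.

V_{base} = 61.4 mL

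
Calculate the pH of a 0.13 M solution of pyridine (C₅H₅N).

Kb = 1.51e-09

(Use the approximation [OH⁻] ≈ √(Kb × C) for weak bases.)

[OH⁻] = √(Kb × C) = √(1.51e-09 × 0.13) = 1.4011e-05. pOH = 4.85, pH = 14 - pOH

pH = 9.15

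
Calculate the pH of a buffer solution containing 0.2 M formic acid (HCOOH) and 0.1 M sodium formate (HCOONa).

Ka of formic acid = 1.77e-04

pKa = -log(1.77e-04) = 3.75. pH = pKa + log([A⁻]/[HA]) = 3.75 + log(0.1/0.2)

pH = 3.45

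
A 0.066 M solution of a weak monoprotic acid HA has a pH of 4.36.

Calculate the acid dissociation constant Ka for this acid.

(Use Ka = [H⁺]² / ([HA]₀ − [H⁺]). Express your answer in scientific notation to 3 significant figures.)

[H⁺] = 10^(−pH) = 10^(−4.36) = 4.365e-05 M. For HA ⇌ H⁺ + A⁻, Ka = [H⁺][A⁻]/[HA] = [H⁺]² / ([HA]₀ − [H⁺]) = (4.365e-05)² / (0.066 − 4.365e-05) = 2.89e-08.

K_a = 2.89e-08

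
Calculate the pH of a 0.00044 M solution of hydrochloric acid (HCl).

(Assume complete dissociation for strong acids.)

[H⁺] = 0.00044 M for strong acid. pH = -log[H⁺] = -log(0.00044)

pH = 3.36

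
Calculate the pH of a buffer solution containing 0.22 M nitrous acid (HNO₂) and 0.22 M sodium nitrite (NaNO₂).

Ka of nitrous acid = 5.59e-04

pKa = -log(5.59e-04) = 3.25. pH = pKa + log([A⁻]/[HA]) = 3.25 + log(0.22/0.22)

pH = 3.25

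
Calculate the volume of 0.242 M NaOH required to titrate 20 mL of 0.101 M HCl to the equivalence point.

At equivalence: moles acid = moles base. moles HCl = 0.101 × 20/1000 = 0.00202 mol. V_base = moles / 0.242 × 1000 = 8.3 mL.

V_{base} = 8.3 mL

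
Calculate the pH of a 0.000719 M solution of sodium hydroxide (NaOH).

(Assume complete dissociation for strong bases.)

[OH⁻] = 0.000719 M for strong base. pOH = -log[OH⁻] = 3.14, pH = 14 - pOH

pH = 10.86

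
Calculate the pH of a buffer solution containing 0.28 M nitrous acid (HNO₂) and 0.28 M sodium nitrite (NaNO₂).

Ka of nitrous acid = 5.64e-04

pKa = -log(5.64e-04) = 3.25. pH = pKa + log([A⁻]/[HA]) = 3.25 + log(0.28/0.28)

pH = 3.25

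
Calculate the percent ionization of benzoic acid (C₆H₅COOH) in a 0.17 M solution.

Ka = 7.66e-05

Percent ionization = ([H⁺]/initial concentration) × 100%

Using Ka equilibrium: x² + Ka×x - Ka×C = 0. Solving: [H⁺] = 3.5705e-03. Percent = (3.5705e-03/0.17) × 100

Percent ionization = 2.1%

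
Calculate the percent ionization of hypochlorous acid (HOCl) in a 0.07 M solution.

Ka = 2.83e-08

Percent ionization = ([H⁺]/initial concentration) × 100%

Using Ka equilibrium: x² + Ka×x - Ka×C = 0. Solving: [H⁺] = 4.4494e-05. Percent = (4.4494e-05/0.07) × 100

Percent ionization = 0.0636%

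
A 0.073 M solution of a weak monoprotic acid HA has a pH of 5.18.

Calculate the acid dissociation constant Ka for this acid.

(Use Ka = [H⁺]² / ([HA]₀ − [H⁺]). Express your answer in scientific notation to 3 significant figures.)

[H⁺] = 10^(−pH) = 10^(−5.18) = 6.607e-06 M. For HA ⇌ H⁺ + A⁻, Ka = [H⁺][A⁻]/[HA] = [H⁺]² / ([HA]₀ − [H⁺]) = (6.607e-06)² / (0.073 − 6.607e-06) = 5.98e-10.

K_a = 5.98e-10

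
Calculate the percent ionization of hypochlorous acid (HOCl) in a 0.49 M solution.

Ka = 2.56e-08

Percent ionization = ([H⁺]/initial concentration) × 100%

Using Ka equilibrium: x² + Ka×x - Ka×C = 0. Solving: [H⁺] = 1.1199e-04. Percent = (1.1199e-04/0.49) × 100

Percent ionization = 0.0229%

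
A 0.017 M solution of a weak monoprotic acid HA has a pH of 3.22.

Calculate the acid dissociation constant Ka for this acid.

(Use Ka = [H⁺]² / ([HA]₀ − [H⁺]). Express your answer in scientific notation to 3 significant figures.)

[H⁺] = 10^(−pH) = 10^(−3.22) = 6.026e-04 M. For HA ⇌ H⁺ + A⁻, Ka = [H⁺][A⁻]/[HA] = [H⁺]² / ([HA]₀ − [H⁺]) = (6.026e-04)² / (0.017 − 6.026e-04) = 2.21e-05.

K_a = 2.21e-05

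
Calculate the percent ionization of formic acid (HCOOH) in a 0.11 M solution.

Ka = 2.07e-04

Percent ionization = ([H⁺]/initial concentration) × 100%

Using Ka equilibrium: x² + Ka×x - Ka×C = 0. Solving: [H⁺] = 4.6694e-03. Percent = (4.6694e-03/0.11) × 100

Percent ionization = 4.24%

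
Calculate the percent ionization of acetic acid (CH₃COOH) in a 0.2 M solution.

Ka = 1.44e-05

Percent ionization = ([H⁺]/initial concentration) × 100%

Using Ka equilibrium: x² + Ka×x - Ka×C = 0. Solving: [H⁺] = 1.6899e-03. Percent = (1.6899e-03/0.2) × 100

Percent ionization = 0.845%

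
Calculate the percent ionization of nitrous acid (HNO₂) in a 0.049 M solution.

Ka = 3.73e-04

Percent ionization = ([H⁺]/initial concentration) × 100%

Using Ka equilibrium: x² + Ka×x - Ka×C = 0. Solving: [H⁺] = 4.0927e-03. Percent = (4.0927e-03/0.049) × 100

Percent ionization = 8.35%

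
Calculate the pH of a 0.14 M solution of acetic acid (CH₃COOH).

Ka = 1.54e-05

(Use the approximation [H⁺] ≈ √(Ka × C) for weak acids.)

[H⁺] = √(Ka × C) = √(1.54e-05 × 0.14) = 1.4683e-03. pH = -log(1.4683e-03)

pH = 2.83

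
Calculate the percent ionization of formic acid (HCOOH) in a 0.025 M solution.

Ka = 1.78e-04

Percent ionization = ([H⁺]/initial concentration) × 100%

Using Ka equilibrium: x² + Ka×x - Ka×C = 0. Solving: [H⁺] = 2.0224e-03. Percent = (2.0224e-03/0.025) × 100

Percent ionization = 8.09%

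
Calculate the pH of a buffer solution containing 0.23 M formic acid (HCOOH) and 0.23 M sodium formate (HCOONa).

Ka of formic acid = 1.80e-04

pKa = -log(1.80e-04) = 3.74. pH = pKa + log([A⁻]/[HA]) = 3.74 + log(0.23/0.23)

pH = 3.74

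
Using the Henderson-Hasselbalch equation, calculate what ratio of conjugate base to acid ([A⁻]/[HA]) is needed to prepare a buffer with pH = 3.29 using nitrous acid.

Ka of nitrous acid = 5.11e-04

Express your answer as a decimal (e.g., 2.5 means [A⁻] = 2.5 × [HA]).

pKa = -log(5.11e-04) = 3.2916. pH = pKa + log([A⁻]/[HA]), so log([A⁻]/[HA]) = pH − pKa = 3.29 − 3.2916 = -0.0016. [A⁻]/[HA] = 10^(-0.0016) = 0.996

[A⁻]/[HA] = 0.996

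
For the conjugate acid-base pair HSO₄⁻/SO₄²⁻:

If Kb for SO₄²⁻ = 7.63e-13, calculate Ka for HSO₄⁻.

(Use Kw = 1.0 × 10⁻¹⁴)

For a conjugate pair Ka × Kb = Kw, so Ka = Kw/Kb = 1.0 × 10⁻¹⁴ / 7.63e-13 = 1.31e-02.

K_a = 1.31e-02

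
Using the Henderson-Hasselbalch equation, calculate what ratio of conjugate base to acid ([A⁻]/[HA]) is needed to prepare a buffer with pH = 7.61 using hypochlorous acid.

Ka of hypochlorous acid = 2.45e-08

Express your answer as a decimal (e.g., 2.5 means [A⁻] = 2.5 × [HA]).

pKa = -log(2.45e-08) = 7.6108. pH = pKa + log([A⁻]/[HA]), so log([A⁻]/[HA]) = pH − pKa = 7.61 − 7.6108 = -0.0008. [A⁻]/[HA] = 10^(-0.0008) = 0.998

[A⁻]/[HA] = 0.998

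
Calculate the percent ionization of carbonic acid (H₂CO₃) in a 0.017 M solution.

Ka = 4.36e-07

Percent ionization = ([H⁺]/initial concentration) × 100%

Using Ka equilibrium: x² + Ka×x - Ka×C = 0. Solving: [H⁺] = 8.5875e-05. Percent = (8.5875e-05/0.017) × 100

Percent ionization = 0.505%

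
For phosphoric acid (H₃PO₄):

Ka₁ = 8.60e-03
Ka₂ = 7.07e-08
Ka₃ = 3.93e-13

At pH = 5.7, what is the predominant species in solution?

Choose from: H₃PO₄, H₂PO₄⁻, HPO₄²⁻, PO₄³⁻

pKa₁ = 2.07, pKa₂ = 7.15, pKa₃ = 12.41. For a polyprotic acid the predominant species crosses at each pKa: below pKa_n the protonated form dominates, above it the deprotonated form does. At pH = 5.7, the predominant species is H₂PO₄⁻.

H₂PO₄⁻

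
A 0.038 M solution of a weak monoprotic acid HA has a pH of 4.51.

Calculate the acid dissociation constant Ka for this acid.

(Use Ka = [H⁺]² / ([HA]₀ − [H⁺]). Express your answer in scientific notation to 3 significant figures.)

[H⁺] = 10^(−pH) = 10^(−4.51) = 3.090e-05 M. For HA ⇌ H⁺ + A⁻, Ka = [H⁺][A⁻]/[HA] = [H⁺]² / ([HA]₀ − [H⁺]) = (3.090e-05)² / (0.038 − 3.090e-05) = 2.52e-08.

K_a = 2.52e-08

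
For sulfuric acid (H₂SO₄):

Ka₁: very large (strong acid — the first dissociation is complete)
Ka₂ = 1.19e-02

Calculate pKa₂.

pKa₂ = -log(Ka₂) = -log(1.19e-02) = 1.92.

pK_{a2} = 1.92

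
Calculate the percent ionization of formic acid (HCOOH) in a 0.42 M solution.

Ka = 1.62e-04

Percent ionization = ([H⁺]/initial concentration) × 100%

Using Ka equilibrium: x² + Ka×x - Ka×C = 0. Solving: [H⁺] = 8.1680e-03. Percent = (8.1680e-03/0.42) × 100

Percent ionization = 1.94%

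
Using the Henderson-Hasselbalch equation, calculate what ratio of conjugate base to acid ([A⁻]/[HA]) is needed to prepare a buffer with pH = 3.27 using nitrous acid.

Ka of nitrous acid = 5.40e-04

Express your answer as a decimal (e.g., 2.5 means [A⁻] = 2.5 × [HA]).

pKa = -log(5.40e-04) = 3.2676. pH = pKa + log([A⁻]/[HA]), so log([A⁻]/[HA]) = pH − pKa = 3.27 − 3.2676 = 0.0024. [A⁻]/[HA] = 10^(0.0024) = 1.01

[A⁻]/[HA] = 1.01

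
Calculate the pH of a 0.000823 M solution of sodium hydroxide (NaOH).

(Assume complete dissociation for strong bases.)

[OH⁻] = 0.000823 M for strong base. pOH = -log[OH⁻] = 3.08, pH = 14 - pOH

pH = 10.92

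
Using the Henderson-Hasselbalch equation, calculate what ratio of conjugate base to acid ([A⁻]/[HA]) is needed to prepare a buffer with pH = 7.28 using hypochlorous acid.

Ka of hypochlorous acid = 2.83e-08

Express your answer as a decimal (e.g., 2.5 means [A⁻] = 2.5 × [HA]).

pKa = -log(2.83e-08) = 7.5482. pH = pKa + log([A⁻]/[HA]), so log([A⁻]/[HA]) = pH − pKa = 7.28 − 7.5482 = -0.2682. [A⁻]/[HA] = 10^(-0.2682) = 0.539

[A⁻]/[HA] = 0.539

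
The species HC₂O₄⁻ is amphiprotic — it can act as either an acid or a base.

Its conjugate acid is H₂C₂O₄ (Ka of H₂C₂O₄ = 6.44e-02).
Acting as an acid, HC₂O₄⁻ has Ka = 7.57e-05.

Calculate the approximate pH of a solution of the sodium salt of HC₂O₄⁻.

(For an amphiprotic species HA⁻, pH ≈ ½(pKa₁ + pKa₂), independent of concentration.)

pKa₁ = -log(6.44e-02) = 1.19; pKa₂ = -log(7.57e-05) = 4.12. For an amphiprotic species, pH ≈ ½(pKa₁ + pKa₂) = ½(1.19 + 4.12) = 2.66.

pH = 2.66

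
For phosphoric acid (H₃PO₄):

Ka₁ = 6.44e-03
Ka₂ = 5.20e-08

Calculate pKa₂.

pKa₂ = -log(Ka₂) = -log(5.20e-08) = 7.28.

pK_{a2} = 7.28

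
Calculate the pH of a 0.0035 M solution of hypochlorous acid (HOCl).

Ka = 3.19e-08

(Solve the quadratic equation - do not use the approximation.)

x² + Ka×x - Ka×C = 0. Using quadratic formula: [H⁺] = 1.0551e-05

pH = 4.98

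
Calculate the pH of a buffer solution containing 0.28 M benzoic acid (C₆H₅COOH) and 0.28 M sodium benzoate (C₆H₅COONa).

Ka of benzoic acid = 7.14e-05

pKa = -log(7.14e-05) = 4.15. pH = pKa + log([A⁻]/[HA]) = 4.15 + log(0.28/0.28)

pH = 4.15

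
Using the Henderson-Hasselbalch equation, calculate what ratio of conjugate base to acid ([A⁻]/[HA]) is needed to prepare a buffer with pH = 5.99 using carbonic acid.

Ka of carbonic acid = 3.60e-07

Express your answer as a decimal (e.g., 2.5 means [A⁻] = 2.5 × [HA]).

pKa = -log(3.60e-07) = 6.4437. pH = pKa + log([A⁻]/[HA]), so log([A⁻]/[HA]) = pH − pKa = 5.99 − 6.4437 = -0.4537. [A⁻]/[HA] = 10^(-0.4537) = 0.352

[A⁻]/[HA] = 0.352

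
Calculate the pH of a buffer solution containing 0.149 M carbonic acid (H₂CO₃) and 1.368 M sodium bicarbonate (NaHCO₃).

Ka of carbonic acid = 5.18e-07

pKa = -log(5.18e-07) = 6.29. pH = pKa + log([A⁻]/[HA]) = 6.29 + log(1.368/0.149)

pH = 7.25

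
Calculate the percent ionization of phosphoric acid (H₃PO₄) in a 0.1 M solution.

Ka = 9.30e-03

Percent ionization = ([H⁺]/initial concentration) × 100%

Using Ka equilibrium: x² + Ka×x - Ka×C = 0. Solving: [H⁺] = 2.6198e-02. Percent = (2.6198e-02/0.1) × 100

Percent ionization = 26.2%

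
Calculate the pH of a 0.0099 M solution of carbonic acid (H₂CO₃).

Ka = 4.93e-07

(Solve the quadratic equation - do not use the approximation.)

x² + Ka×x - Ka×C = 0. Using quadratic formula: [H⁺] = 6.9616e-05

pH = 4.16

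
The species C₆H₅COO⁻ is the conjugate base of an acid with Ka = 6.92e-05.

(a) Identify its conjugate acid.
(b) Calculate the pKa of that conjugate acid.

(a) The conjugate acid is formed by adding one H⁺ to C₆H₅COO⁻, giving C₆H₅COOH. (b) pKa = -log(Ka) = -log(6.92e-05) = 4.16.

Conjugate acid: C₆H₅COOH; pK_a = 4.16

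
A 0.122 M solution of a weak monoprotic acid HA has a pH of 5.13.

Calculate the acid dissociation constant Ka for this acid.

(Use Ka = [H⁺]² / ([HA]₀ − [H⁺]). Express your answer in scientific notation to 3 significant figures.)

[H⁺] = 10^(−pH) = 10^(−5.13) = 7.413e-06 M. For HA ⇌ H⁺ + A⁻, Ka = [H⁺][A⁻]/[HA] = [H⁺]² / ([HA]₀ − [H⁺]) = (7.413e-06)² / (0.122 − 7.413e-06) = 4.50e-10.

K_a = 4.50e-10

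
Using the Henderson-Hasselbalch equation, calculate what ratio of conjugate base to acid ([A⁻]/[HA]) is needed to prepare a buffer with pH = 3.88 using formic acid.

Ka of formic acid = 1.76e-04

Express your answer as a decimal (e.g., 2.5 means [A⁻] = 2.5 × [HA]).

pKa = -log(1.76e-04) = 3.7545. pH = pKa + log([A⁻]/[HA]), so log([A⁻]/[HA]) = pH − pKa = 3.88 − 3.7545 = 0.1255. [A⁻]/[HA] = 10^(0.1255) = 1.34

[A⁻]/[HA] = 1.34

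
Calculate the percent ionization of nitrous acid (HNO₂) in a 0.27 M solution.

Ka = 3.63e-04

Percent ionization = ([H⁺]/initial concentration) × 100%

Using Ka equilibrium: x² + Ka×x - Ka×C = 0. Solving: [H⁺] = 9.7202e-03. Percent = (9.7202e-03/0.27) × 100

Percent ionization = 3.6%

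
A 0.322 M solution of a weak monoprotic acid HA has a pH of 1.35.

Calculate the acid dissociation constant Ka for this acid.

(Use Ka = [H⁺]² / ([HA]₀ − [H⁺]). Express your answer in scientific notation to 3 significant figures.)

[H⁺] = 10^(−pH) = 10^(−1.35) = 4.467e-02 M. For HA ⇌ H⁺ + A⁻, Ka = [H⁺][A⁻]/[HA] = [H⁺]² / ([HA]₀ − [H⁺]) = (4.467e-02)² / (0.322 − 4.467e-02) = 7.19e-03.

K_a = 7.19e-03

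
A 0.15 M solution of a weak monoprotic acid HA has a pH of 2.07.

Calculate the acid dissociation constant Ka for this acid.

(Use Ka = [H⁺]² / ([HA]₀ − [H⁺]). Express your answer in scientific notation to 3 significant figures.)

[H⁺] = 10^(−pH) = 10^(−2.07) = 8.511e-03 M. For HA ⇌ H⁺ + A⁻, Ka = [H⁺][A⁻]/[HA] = [H⁺]² / ([HA]₀ − [H⁺]) = (8.511e-03)² / (0.15 − 8.511e-03) = 5.12e-04.

K_a = 5.12e-04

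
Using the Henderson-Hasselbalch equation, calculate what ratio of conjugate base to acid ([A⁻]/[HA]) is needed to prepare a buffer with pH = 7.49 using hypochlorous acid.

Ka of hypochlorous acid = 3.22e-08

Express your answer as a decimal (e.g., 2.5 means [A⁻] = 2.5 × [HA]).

pKa = -log(3.22e-08) = 7.4921. pH = pKa + log([A⁻]/[HA]), so log([A⁻]/[HA]) = pH − pKa = 7.49 − 7.4921 = -0.0021. [A⁻]/[HA] = 10^(-0.0021) = 0.995

[A⁻]/[HA] = 0.995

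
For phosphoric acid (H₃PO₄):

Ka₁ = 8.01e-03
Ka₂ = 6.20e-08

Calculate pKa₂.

pKa₂ = -log(Ka₂) = -log(6.20e-08) = 7.21.

pK_{a2} = 7.21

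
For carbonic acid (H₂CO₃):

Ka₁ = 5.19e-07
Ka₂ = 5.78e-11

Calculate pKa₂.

pKa₂ = -log(Ka₂) = -log(5.78e-11) = 10.24.

pK_{a2} = 10.24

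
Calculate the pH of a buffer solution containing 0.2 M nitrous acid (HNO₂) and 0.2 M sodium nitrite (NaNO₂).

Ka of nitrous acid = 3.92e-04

pKa = -log(3.92e-04) = 3.41. pH = pKa + log([A⁻]/[HA]) = 3.41 + log(0.2/0.2)

pH = 3.41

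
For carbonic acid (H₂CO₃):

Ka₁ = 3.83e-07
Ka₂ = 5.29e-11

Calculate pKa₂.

pKa₂ = -log(Ka₂) = -log(5.29e-11) = 10.28.

pK_{a2} = 10.28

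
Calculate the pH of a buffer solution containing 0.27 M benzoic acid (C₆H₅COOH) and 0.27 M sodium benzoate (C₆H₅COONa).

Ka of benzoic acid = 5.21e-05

pKa = -log(5.21e-05) = 4.28. pH = pKa + log([A⁻]/[HA]) = 4.28 + log(0.27/0.27)

pH = 4.28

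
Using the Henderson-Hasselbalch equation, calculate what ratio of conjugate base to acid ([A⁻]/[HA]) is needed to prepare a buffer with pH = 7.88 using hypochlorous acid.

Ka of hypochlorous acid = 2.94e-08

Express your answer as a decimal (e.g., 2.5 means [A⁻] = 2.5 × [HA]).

pKa = -log(2.94e-08) = 7.5317. pH = pKa + log([A⁻]/[HA]), so log([A⁻]/[HA]) = pH − pKa = 7.88 − 7.5317 = 0.3483. [A⁻]/[HA] = 10^(0.3483) = 2.23

[A⁻]/[HA] = 2.23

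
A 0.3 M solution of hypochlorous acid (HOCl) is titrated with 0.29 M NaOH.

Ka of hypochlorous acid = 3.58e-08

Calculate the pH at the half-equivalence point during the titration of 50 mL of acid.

At half-equivalence [HA] = [A⁻], so Henderson-Hasselbalch gives pH = pKa = -log(3.58e-08) = 7.45.

pH = pKa = 7.45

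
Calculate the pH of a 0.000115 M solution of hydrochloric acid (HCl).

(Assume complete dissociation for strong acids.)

[H⁺] = 0.000115 M for strong acid. pH = -log[H⁺] = -log(0.000115)

pH = 3.94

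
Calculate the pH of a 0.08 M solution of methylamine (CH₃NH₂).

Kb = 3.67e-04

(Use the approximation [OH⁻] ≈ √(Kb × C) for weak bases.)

[OH⁻] = √(Kb × C) = √(3.67e-04 × 0.08) = 5.4185e-03. pOH = 2.27, pH = 14 - pOH

pH = 11.73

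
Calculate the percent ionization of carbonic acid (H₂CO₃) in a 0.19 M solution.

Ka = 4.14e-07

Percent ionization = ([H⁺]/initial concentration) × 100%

Using Ka equilibrium: x² + Ka×x - Ka×C = 0. Solving: [H⁺] = 2.8026e-04. Percent = (2.8026e-04/0.19) × 100

Percent ionization = 0.148%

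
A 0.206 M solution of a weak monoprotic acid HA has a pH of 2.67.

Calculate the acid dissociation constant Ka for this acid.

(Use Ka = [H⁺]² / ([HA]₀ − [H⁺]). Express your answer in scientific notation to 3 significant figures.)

[H⁺] = 10^(−pH) = 10^(−2.67) = 2.138e-03 M. For HA ⇌ H⁺ + A⁻, Ka = [H⁺][A⁻]/[HA] = [H⁺]² / ([HA]₀ − [H⁺]) = (2.138e-03)² / (0.206 − 2.138e-03) = 2.24e-05.

K_a = 2.24e-05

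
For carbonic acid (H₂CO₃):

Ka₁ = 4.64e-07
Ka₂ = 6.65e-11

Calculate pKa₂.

pKa₂ = -log(Ka₂) = -log(6.65e-11) = 10.18.

pK_{a2} = 10.18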